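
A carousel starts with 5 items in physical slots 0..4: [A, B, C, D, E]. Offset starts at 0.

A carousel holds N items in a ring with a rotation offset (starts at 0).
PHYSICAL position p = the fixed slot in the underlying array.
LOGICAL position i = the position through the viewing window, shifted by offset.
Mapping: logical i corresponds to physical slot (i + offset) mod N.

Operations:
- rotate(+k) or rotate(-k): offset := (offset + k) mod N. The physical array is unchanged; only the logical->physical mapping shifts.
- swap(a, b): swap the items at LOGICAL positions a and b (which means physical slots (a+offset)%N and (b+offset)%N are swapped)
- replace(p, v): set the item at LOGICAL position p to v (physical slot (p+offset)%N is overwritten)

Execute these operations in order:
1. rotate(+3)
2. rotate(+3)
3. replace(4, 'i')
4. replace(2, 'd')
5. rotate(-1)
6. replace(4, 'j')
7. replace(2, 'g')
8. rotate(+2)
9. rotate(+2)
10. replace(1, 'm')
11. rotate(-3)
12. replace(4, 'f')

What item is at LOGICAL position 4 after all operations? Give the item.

After op 1 (rotate(+3)): offset=3, physical=[A,B,C,D,E], logical=[D,E,A,B,C]
After op 2 (rotate(+3)): offset=1, physical=[A,B,C,D,E], logical=[B,C,D,E,A]
After op 3 (replace(4, 'i')): offset=1, physical=[i,B,C,D,E], logical=[B,C,D,E,i]
After op 4 (replace(2, 'd')): offset=1, physical=[i,B,C,d,E], logical=[B,C,d,E,i]
After op 5 (rotate(-1)): offset=0, physical=[i,B,C,d,E], logical=[i,B,C,d,E]
After op 6 (replace(4, 'j')): offset=0, physical=[i,B,C,d,j], logical=[i,B,C,d,j]
After op 7 (replace(2, 'g')): offset=0, physical=[i,B,g,d,j], logical=[i,B,g,d,j]
After op 8 (rotate(+2)): offset=2, physical=[i,B,g,d,j], logical=[g,d,j,i,B]
After op 9 (rotate(+2)): offset=4, physical=[i,B,g,d,j], logical=[j,i,B,g,d]
After op 10 (replace(1, 'm')): offset=4, physical=[m,B,g,d,j], logical=[j,m,B,g,d]
After op 11 (rotate(-3)): offset=1, physical=[m,B,g,d,j], logical=[B,g,d,j,m]
After op 12 (replace(4, 'f')): offset=1, physical=[f,B,g,d,j], logical=[B,g,d,j,f]

Answer: f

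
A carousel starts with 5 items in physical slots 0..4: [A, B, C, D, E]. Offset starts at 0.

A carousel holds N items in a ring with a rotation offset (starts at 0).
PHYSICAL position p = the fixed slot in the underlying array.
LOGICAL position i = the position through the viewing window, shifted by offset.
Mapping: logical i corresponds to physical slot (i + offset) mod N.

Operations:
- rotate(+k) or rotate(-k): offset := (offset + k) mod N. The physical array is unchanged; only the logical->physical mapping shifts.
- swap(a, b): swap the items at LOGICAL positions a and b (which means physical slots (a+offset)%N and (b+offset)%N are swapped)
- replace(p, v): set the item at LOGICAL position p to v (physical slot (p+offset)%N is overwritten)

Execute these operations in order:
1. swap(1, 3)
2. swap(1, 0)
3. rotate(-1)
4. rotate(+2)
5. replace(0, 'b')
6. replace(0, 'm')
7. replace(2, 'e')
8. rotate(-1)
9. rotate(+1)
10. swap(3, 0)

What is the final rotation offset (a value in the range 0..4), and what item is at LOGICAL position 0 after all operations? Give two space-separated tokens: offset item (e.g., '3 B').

Answer: 1 E

Derivation:
After op 1 (swap(1, 3)): offset=0, physical=[A,D,C,B,E], logical=[A,D,C,B,E]
After op 2 (swap(1, 0)): offset=0, physical=[D,A,C,B,E], logical=[D,A,C,B,E]
After op 3 (rotate(-1)): offset=4, physical=[D,A,C,B,E], logical=[E,D,A,C,B]
After op 4 (rotate(+2)): offset=1, physical=[D,A,C,B,E], logical=[A,C,B,E,D]
After op 5 (replace(0, 'b')): offset=1, physical=[D,b,C,B,E], logical=[b,C,B,E,D]
After op 6 (replace(0, 'm')): offset=1, physical=[D,m,C,B,E], logical=[m,C,B,E,D]
After op 7 (replace(2, 'e')): offset=1, physical=[D,m,C,e,E], logical=[m,C,e,E,D]
After op 8 (rotate(-1)): offset=0, physical=[D,m,C,e,E], logical=[D,m,C,e,E]
After op 9 (rotate(+1)): offset=1, physical=[D,m,C,e,E], logical=[m,C,e,E,D]
After op 10 (swap(3, 0)): offset=1, physical=[D,E,C,e,m], logical=[E,C,e,m,D]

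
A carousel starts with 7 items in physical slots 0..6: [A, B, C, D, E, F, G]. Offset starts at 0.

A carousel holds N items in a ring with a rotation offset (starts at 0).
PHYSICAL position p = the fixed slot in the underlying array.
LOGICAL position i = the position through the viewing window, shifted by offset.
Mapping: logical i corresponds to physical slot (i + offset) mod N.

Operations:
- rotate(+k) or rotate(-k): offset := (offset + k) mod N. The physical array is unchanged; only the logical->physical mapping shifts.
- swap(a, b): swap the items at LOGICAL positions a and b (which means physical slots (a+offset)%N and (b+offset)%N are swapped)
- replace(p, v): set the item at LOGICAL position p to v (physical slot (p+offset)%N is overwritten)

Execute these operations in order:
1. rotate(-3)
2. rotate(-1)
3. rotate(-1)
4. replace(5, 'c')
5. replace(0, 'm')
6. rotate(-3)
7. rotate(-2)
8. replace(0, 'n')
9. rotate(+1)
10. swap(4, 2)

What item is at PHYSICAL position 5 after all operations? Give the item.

Answer: F

Derivation:
After op 1 (rotate(-3)): offset=4, physical=[A,B,C,D,E,F,G], logical=[E,F,G,A,B,C,D]
After op 2 (rotate(-1)): offset=3, physical=[A,B,C,D,E,F,G], logical=[D,E,F,G,A,B,C]
After op 3 (rotate(-1)): offset=2, physical=[A,B,C,D,E,F,G], logical=[C,D,E,F,G,A,B]
After op 4 (replace(5, 'c')): offset=2, physical=[c,B,C,D,E,F,G], logical=[C,D,E,F,G,c,B]
After op 5 (replace(0, 'm')): offset=2, physical=[c,B,m,D,E,F,G], logical=[m,D,E,F,G,c,B]
After op 6 (rotate(-3)): offset=6, physical=[c,B,m,D,E,F,G], logical=[G,c,B,m,D,E,F]
After op 7 (rotate(-2)): offset=4, physical=[c,B,m,D,E,F,G], logical=[E,F,G,c,B,m,D]
After op 8 (replace(0, 'n')): offset=4, physical=[c,B,m,D,n,F,G], logical=[n,F,G,c,B,m,D]
After op 9 (rotate(+1)): offset=5, physical=[c,B,m,D,n,F,G], logical=[F,G,c,B,m,D,n]
After op 10 (swap(4, 2)): offset=5, physical=[m,B,c,D,n,F,G], logical=[F,G,m,B,c,D,n]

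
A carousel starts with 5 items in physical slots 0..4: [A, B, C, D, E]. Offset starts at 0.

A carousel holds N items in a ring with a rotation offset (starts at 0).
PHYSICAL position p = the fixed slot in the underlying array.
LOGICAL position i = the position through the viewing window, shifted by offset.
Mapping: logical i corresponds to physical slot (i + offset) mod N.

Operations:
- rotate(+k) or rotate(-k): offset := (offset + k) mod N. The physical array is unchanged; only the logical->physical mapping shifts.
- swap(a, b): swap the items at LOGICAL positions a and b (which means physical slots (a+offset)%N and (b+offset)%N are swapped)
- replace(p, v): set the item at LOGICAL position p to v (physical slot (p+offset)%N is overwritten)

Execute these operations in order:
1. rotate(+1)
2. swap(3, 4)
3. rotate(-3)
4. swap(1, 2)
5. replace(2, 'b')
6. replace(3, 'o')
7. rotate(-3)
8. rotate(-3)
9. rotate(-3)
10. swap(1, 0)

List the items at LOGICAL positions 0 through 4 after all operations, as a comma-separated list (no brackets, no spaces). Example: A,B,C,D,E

After op 1 (rotate(+1)): offset=1, physical=[A,B,C,D,E], logical=[B,C,D,E,A]
After op 2 (swap(3, 4)): offset=1, physical=[E,B,C,D,A], logical=[B,C,D,A,E]
After op 3 (rotate(-3)): offset=3, physical=[E,B,C,D,A], logical=[D,A,E,B,C]
After op 4 (swap(1, 2)): offset=3, physical=[A,B,C,D,E], logical=[D,E,A,B,C]
After op 5 (replace(2, 'b')): offset=3, physical=[b,B,C,D,E], logical=[D,E,b,B,C]
After op 6 (replace(3, 'o')): offset=3, physical=[b,o,C,D,E], logical=[D,E,b,o,C]
After op 7 (rotate(-3)): offset=0, physical=[b,o,C,D,E], logical=[b,o,C,D,E]
After op 8 (rotate(-3)): offset=2, physical=[b,o,C,D,E], logical=[C,D,E,b,o]
After op 9 (rotate(-3)): offset=4, physical=[b,o,C,D,E], logical=[E,b,o,C,D]
After op 10 (swap(1, 0)): offset=4, physical=[E,o,C,D,b], logical=[b,E,o,C,D]

Answer: b,E,o,C,D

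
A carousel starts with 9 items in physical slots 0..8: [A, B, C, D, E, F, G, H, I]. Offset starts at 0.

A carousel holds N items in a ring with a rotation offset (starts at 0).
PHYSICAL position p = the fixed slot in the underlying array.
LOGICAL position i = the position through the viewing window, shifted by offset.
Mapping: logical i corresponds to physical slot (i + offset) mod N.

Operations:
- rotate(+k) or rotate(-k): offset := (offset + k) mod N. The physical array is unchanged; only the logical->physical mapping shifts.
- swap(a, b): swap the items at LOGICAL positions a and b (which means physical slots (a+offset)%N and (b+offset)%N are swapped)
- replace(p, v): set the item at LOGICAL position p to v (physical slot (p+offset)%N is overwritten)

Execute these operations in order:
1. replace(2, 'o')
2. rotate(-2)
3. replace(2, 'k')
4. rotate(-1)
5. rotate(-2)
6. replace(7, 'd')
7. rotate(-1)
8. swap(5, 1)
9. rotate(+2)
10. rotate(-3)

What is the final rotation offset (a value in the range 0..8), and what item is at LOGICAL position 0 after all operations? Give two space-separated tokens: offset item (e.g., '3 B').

Answer: 2 d

Derivation:
After op 1 (replace(2, 'o')): offset=0, physical=[A,B,o,D,E,F,G,H,I], logical=[A,B,o,D,E,F,G,H,I]
After op 2 (rotate(-2)): offset=7, physical=[A,B,o,D,E,F,G,H,I], logical=[H,I,A,B,o,D,E,F,G]
After op 3 (replace(2, 'k')): offset=7, physical=[k,B,o,D,E,F,G,H,I], logical=[H,I,k,B,o,D,E,F,G]
After op 4 (rotate(-1)): offset=6, physical=[k,B,o,D,E,F,G,H,I], logical=[G,H,I,k,B,o,D,E,F]
After op 5 (rotate(-2)): offset=4, physical=[k,B,o,D,E,F,G,H,I], logical=[E,F,G,H,I,k,B,o,D]
After op 6 (replace(7, 'd')): offset=4, physical=[k,B,d,D,E,F,G,H,I], logical=[E,F,G,H,I,k,B,d,D]
After op 7 (rotate(-1)): offset=3, physical=[k,B,d,D,E,F,G,H,I], logical=[D,E,F,G,H,I,k,B,d]
After op 8 (swap(5, 1)): offset=3, physical=[k,B,d,D,I,F,G,H,E], logical=[D,I,F,G,H,E,k,B,d]
After op 9 (rotate(+2)): offset=5, physical=[k,B,d,D,I,F,G,H,E], logical=[F,G,H,E,k,B,d,D,I]
After op 10 (rotate(-3)): offset=2, physical=[k,B,d,D,I,F,G,H,E], logical=[d,D,I,F,G,H,E,k,B]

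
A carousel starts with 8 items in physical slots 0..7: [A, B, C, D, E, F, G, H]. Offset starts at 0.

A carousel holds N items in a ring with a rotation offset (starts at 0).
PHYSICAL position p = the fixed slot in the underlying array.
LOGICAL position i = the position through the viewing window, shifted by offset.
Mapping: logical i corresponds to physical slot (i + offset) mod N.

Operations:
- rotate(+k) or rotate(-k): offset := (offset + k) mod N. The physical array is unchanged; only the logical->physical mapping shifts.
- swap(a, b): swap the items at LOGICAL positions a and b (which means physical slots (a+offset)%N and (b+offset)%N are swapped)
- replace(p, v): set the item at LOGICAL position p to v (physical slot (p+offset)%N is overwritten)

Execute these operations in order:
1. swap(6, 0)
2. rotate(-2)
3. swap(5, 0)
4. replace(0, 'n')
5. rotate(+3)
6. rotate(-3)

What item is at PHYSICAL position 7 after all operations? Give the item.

After op 1 (swap(6, 0)): offset=0, physical=[G,B,C,D,E,F,A,H], logical=[G,B,C,D,E,F,A,H]
After op 2 (rotate(-2)): offset=6, physical=[G,B,C,D,E,F,A,H], logical=[A,H,G,B,C,D,E,F]
After op 3 (swap(5, 0)): offset=6, physical=[G,B,C,A,E,F,D,H], logical=[D,H,G,B,C,A,E,F]
After op 4 (replace(0, 'n')): offset=6, physical=[G,B,C,A,E,F,n,H], logical=[n,H,G,B,C,A,E,F]
After op 5 (rotate(+3)): offset=1, physical=[G,B,C,A,E,F,n,H], logical=[B,C,A,E,F,n,H,G]
After op 6 (rotate(-3)): offset=6, physical=[G,B,C,A,E,F,n,H], logical=[n,H,G,B,C,A,E,F]

Answer: H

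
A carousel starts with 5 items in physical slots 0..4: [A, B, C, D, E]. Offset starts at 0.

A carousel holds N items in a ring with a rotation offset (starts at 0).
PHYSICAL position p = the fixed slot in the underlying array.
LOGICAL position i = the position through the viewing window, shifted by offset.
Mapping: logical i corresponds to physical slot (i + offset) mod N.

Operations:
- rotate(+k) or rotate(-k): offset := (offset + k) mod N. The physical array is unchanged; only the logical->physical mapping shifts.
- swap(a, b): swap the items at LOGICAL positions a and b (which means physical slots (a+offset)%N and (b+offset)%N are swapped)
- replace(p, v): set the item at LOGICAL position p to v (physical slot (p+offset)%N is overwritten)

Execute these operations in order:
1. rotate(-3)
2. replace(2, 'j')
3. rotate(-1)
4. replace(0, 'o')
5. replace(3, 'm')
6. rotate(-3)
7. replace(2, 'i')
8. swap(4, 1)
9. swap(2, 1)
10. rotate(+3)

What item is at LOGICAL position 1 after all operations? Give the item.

Answer: m

Derivation:
After op 1 (rotate(-3)): offset=2, physical=[A,B,C,D,E], logical=[C,D,E,A,B]
After op 2 (replace(2, 'j')): offset=2, physical=[A,B,C,D,j], logical=[C,D,j,A,B]
After op 3 (rotate(-1)): offset=1, physical=[A,B,C,D,j], logical=[B,C,D,j,A]
After op 4 (replace(0, 'o')): offset=1, physical=[A,o,C,D,j], logical=[o,C,D,j,A]
After op 5 (replace(3, 'm')): offset=1, physical=[A,o,C,D,m], logical=[o,C,D,m,A]
After op 6 (rotate(-3)): offset=3, physical=[A,o,C,D,m], logical=[D,m,A,o,C]
After op 7 (replace(2, 'i')): offset=3, physical=[i,o,C,D,m], logical=[D,m,i,o,C]
After op 8 (swap(4, 1)): offset=3, physical=[i,o,m,D,C], logical=[D,C,i,o,m]
After op 9 (swap(2, 1)): offset=3, physical=[C,o,m,D,i], logical=[D,i,C,o,m]
After op 10 (rotate(+3)): offset=1, physical=[C,o,m,D,i], logical=[o,m,D,i,C]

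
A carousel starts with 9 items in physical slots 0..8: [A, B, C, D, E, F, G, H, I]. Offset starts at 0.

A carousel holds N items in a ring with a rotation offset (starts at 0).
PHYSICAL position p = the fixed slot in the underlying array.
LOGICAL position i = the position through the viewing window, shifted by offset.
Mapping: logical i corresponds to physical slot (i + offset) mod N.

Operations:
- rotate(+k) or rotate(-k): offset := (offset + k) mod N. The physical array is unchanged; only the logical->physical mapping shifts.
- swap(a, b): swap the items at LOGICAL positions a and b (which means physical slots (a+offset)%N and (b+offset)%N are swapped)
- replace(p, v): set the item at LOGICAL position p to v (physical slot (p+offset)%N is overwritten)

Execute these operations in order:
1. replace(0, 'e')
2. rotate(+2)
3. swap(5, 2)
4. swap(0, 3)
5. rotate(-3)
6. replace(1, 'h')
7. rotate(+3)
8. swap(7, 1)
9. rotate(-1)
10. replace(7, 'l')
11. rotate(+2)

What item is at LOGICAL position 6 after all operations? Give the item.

After op 1 (replace(0, 'e')): offset=0, physical=[e,B,C,D,E,F,G,H,I], logical=[e,B,C,D,E,F,G,H,I]
After op 2 (rotate(+2)): offset=2, physical=[e,B,C,D,E,F,G,H,I], logical=[C,D,E,F,G,H,I,e,B]
After op 3 (swap(5, 2)): offset=2, physical=[e,B,C,D,H,F,G,E,I], logical=[C,D,H,F,G,E,I,e,B]
After op 4 (swap(0, 3)): offset=2, physical=[e,B,F,D,H,C,G,E,I], logical=[F,D,H,C,G,E,I,e,B]
After op 5 (rotate(-3)): offset=8, physical=[e,B,F,D,H,C,G,E,I], logical=[I,e,B,F,D,H,C,G,E]
After op 6 (replace(1, 'h')): offset=8, physical=[h,B,F,D,H,C,G,E,I], logical=[I,h,B,F,D,H,C,G,E]
After op 7 (rotate(+3)): offset=2, physical=[h,B,F,D,H,C,G,E,I], logical=[F,D,H,C,G,E,I,h,B]
After op 8 (swap(7, 1)): offset=2, physical=[D,B,F,h,H,C,G,E,I], logical=[F,h,H,C,G,E,I,D,B]
After op 9 (rotate(-1)): offset=1, physical=[D,B,F,h,H,C,G,E,I], logical=[B,F,h,H,C,G,E,I,D]
After op 10 (replace(7, 'l')): offset=1, physical=[D,B,F,h,H,C,G,E,l], logical=[B,F,h,H,C,G,E,l,D]
After op 11 (rotate(+2)): offset=3, physical=[D,B,F,h,H,C,G,E,l], logical=[h,H,C,G,E,l,D,B,F]

Answer: D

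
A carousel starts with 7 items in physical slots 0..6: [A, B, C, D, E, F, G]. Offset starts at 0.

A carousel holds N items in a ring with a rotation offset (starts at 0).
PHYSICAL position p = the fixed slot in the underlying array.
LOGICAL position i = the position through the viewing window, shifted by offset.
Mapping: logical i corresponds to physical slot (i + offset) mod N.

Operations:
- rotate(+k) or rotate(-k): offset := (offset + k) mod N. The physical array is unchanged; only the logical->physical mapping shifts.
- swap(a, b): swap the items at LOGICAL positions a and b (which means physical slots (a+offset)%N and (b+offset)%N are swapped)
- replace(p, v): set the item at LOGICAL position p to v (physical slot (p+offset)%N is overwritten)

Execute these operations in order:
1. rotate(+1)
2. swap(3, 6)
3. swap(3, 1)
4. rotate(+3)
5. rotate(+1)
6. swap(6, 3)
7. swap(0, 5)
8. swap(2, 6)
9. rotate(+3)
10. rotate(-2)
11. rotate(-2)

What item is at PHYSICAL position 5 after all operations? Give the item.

Answer: D

Derivation:
After op 1 (rotate(+1)): offset=1, physical=[A,B,C,D,E,F,G], logical=[B,C,D,E,F,G,A]
After op 2 (swap(3, 6)): offset=1, physical=[E,B,C,D,A,F,G], logical=[B,C,D,A,F,G,E]
After op 3 (swap(3, 1)): offset=1, physical=[E,B,A,D,C,F,G], logical=[B,A,D,C,F,G,E]
After op 4 (rotate(+3)): offset=4, physical=[E,B,A,D,C,F,G], logical=[C,F,G,E,B,A,D]
After op 5 (rotate(+1)): offset=5, physical=[E,B,A,D,C,F,G], logical=[F,G,E,B,A,D,C]
After op 6 (swap(6, 3)): offset=5, physical=[E,C,A,D,B,F,G], logical=[F,G,E,C,A,D,B]
After op 7 (swap(0, 5)): offset=5, physical=[E,C,A,F,B,D,G], logical=[D,G,E,C,A,F,B]
After op 8 (swap(2, 6)): offset=5, physical=[B,C,A,F,E,D,G], logical=[D,G,B,C,A,F,E]
After op 9 (rotate(+3)): offset=1, physical=[B,C,A,F,E,D,G], logical=[C,A,F,E,D,G,B]
After op 10 (rotate(-2)): offset=6, physical=[B,C,A,F,E,D,G], logical=[G,B,C,A,F,E,D]
After op 11 (rotate(-2)): offset=4, physical=[B,C,A,F,E,D,G], logical=[E,D,G,B,C,A,F]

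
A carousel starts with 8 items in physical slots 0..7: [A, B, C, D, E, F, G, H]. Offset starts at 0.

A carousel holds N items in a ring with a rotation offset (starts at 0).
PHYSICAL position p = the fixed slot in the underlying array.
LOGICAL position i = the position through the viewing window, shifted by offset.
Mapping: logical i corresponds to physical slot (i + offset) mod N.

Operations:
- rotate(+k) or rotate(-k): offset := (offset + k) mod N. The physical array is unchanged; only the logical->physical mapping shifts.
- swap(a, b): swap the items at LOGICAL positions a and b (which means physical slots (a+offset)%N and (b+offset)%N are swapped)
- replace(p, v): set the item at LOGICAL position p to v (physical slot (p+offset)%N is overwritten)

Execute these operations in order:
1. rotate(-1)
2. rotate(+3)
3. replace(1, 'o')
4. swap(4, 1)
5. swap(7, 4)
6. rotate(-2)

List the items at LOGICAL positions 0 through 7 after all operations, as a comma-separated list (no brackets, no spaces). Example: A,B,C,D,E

Answer: A,o,C,G,E,F,B,H

Derivation:
After op 1 (rotate(-1)): offset=7, physical=[A,B,C,D,E,F,G,H], logical=[H,A,B,C,D,E,F,G]
After op 2 (rotate(+3)): offset=2, physical=[A,B,C,D,E,F,G,H], logical=[C,D,E,F,G,H,A,B]
After op 3 (replace(1, 'o')): offset=2, physical=[A,B,C,o,E,F,G,H], logical=[C,o,E,F,G,H,A,B]
After op 4 (swap(4, 1)): offset=2, physical=[A,B,C,G,E,F,o,H], logical=[C,G,E,F,o,H,A,B]
After op 5 (swap(7, 4)): offset=2, physical=[A,o,C,G,E,F,B,H], logical=[C,G,E,F,B,H,A,o]
After op 6 (rotate(-2)): offset=0, physical=[A,o,C,G,E,F,B,H], logical=[A,o,C,G,E,F,B,H]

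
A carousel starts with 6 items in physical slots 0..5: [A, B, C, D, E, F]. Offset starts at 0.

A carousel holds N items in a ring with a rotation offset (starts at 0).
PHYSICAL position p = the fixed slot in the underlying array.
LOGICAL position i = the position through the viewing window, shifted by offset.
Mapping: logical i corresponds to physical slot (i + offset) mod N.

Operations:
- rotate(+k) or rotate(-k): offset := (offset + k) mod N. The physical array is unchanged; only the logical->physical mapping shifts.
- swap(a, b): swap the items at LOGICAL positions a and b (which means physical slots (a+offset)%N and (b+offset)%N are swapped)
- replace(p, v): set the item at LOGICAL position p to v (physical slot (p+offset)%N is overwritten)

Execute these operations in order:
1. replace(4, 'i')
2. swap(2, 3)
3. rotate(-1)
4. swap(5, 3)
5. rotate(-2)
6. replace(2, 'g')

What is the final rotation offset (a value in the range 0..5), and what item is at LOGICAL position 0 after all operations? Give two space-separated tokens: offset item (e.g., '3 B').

After op 1 (replace(4, 'i')): offset=0, physical=[A,B,C,D,i,F], logical=[A,B,C,D,i,F]
After op 2 (swap(2, 3)): offset=0, physical=[A,B,D,C,i,F], logical=[A,B,D,C,i,F]
After op 3 (rotate(-1)): offset=5, physical=[A,B,D,C,i,F], logical=[F,A,B,D,C,i]
After op 4 (swap(5, 3)): offset=5, physical=[A,B,i,C,D,F], logical=[F,A,B,i,C,D]
After op 5 (rotate(-2)): offset=3, physical=[A,B,i,C,D,F], logical=[C,D,F,A,B,i]
After op 6 (replace(2, 'g')): offset=3, physical=[A,B,i,C,D,g], logical=[C,D,g,A,B,i]

Answer: 3 C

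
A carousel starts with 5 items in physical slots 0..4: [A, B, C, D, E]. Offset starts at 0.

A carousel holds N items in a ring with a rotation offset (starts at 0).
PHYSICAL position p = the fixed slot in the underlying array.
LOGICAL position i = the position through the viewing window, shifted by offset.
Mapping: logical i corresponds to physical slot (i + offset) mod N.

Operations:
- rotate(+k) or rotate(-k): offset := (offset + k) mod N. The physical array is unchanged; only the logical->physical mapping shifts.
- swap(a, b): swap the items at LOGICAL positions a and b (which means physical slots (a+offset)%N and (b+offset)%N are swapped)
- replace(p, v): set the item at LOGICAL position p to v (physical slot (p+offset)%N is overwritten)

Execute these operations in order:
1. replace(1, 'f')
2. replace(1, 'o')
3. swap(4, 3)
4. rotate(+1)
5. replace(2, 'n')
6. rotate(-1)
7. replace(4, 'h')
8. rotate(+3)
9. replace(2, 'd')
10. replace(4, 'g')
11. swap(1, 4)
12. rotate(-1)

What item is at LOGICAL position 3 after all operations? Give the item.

After op 1 (replace(1, 'f')): offset=0, physical=[A,f,C,D,E], logical=[A,f,C,D,E]
After op 2 (replace(1, 'o')): offset=0, physical=[A,o,C,D,E], logical=[A,o,C,D,E]
After op 3 (swap(4, 3)): offset=0, physical=[A,o,C,E,D], logical=[A,o,C,E,D]
After op 4 (rotate(+1)): offset=1, physical=[A,o,C,E,D], logical=[o,C,E,D,A]
After op 5 (replace(2, 'n')): offset=1, physical=[A,o,C,n,D], logical=[o,C,n,D,A]
After op 6 (rotate(-1)): offset=0, physical=[A,o,C,n,D], logical=[A,o,C,n,D]
After op 7 (replace(4, 'h')): offset=0, physical=[A,o,C,n,h], logical=[A,o,C,n,h]
After op 8 (rotate(+3)): offset=3, physical=[A,o,C,n,h], logical=[n,h,A,o,C]
After op 9 (replace(2, 'd')): offset=3, physical=[d,o,C,n,h], logical=[n,h,d,o,C]
After op 10 (replace(4, 'g')): offset=3, physical=[d,o,g,n,h], logical=[n,h,d,o,g]
After op 11 (swap(1, 4)): offset=3, physical=[d,o,h,n,g], logical=[n,g,d,o,h]
After op 12 (rotate(-1)): offset=2, physical=[d,o,h,n,g], logical=[h,n,g,d,o]

Answer: d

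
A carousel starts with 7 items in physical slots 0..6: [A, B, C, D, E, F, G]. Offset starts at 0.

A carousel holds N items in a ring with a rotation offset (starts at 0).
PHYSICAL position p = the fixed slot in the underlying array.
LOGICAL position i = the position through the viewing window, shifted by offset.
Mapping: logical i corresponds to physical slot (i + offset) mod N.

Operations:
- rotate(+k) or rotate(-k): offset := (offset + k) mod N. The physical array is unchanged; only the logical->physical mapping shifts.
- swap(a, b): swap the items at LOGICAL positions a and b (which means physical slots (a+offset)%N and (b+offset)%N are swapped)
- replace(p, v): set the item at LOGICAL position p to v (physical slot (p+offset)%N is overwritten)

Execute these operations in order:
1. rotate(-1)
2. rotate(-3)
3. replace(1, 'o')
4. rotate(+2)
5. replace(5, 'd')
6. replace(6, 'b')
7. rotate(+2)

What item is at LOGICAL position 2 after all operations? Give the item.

Answer: C

Derivation:
After op 1 (rotate(-1)): offset=6, physical=[A,B,C,D,E,F,G], logical=[G,A,B,C,D,E,F]
After op 2 (rotate(-3)): offset=3, physical=[A,B,C,D,E,F,G], logical=[D,E,F,G,A,B,C]
After op 3 (replace(1, 'o')): offset=3, physical=[A,B,C,D,o,F,G], logical=[D,o,F,G,A,B,C]
After op 4 (rotate(+2)): offset=5, physical=[A,B,C,D,o,F,G], logical=[F,G,A,B,C,D,o]
After op 5 (replace(5, 'd')): offset=5, physical=[A,B,C,d,o,F,G], logical=[F,G,A,B,C,d,o]
After op 6 (replace(6, 'b')): offset=5, physical=[A,B,C,d,b,F,G], logical=[F,G,A,B,C,d,b]
After op 7 (rotate(+2)): offset=0, physical=[A,B,C,d,b,F,G], logical=[A,B,C,d,b,F,G]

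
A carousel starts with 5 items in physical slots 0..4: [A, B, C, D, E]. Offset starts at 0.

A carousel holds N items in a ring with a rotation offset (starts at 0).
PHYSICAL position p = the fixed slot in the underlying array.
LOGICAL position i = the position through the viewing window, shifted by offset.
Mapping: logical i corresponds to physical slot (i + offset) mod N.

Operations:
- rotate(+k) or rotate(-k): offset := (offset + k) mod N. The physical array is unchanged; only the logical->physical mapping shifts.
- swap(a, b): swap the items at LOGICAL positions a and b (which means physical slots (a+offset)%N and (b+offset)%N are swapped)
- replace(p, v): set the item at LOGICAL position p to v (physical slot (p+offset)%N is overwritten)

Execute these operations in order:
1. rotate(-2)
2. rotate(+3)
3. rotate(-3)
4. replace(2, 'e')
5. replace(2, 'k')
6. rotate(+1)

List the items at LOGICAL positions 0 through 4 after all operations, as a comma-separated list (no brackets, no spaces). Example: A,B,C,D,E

After op 1 (rotate(-2)): offset=3, physical=[A,B,C,D,E], logical=[D,E,A,B,C]
After op 2 (rotate(+3)): offset=1, physical=[A,B,C,D,E], logical=[B,C,D,E,A]
After op 3 (rotate(-3)): offset=3, physical=[A,B,C,D,E], logical=[D,E,A,B,C]
After op 4 (replace(2, 'e')): offset=3, physical=[e,B,C,D,E], logical=[D,E,e,B,C]
After op 5 (replace(2, 'k')): offset=3, physical=[k,B,C,D,E], logical=[D,E,k,B,C]
After op 6 (rotate(+1)): offset=4, physical=[k,B,C,D,E], logical=[E,k,B,C,D]

Answer: E,k,B,C,D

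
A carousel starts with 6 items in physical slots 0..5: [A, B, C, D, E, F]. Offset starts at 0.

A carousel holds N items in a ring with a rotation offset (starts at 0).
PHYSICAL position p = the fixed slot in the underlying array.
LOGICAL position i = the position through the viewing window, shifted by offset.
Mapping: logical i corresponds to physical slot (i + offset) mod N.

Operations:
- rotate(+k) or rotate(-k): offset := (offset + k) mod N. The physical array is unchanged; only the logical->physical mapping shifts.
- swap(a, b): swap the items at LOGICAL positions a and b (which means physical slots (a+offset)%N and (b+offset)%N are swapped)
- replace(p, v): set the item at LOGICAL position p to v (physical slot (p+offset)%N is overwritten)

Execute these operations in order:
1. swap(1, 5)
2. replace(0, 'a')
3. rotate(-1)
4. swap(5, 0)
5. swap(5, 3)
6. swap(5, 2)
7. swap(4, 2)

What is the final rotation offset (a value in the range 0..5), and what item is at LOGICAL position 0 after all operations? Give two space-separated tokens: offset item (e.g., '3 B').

After op 1 (swap(1, 5)): offset=0, physical=[A,F,C,D,E,B], logical=[A,F,C,D,E,B]
After op 2 (replace(0, 'a')): offset=0, physical=[a,F,C,D,E,B], logical=[a,F,C,D,E,B]
After op 3 (rotate(-1)): offset=5, physical=[a,F,C,D,E,B], logical=[B,a,F,C,D,E]
After op 4 (swap(5, 0)): offset=5, physical=[a,F,C,D,B,E], logical=[E,a,F,C,D,B]
After op 5 (swap(5, 3)): offset=5, physical=[a,F,B,D,C,E], logical=[E,a,F,B,D,C]
After op 6 (swap(5, 2)): offset=5, physical=[a,C,B,D,F,E], logical=[E,a,C,B,D,F]
After op 7 (swap(4, 2)): offset=5, physical=[a,D,B,C,F,E], logical=[E,a,D,B,C,F]

Answer: 5 E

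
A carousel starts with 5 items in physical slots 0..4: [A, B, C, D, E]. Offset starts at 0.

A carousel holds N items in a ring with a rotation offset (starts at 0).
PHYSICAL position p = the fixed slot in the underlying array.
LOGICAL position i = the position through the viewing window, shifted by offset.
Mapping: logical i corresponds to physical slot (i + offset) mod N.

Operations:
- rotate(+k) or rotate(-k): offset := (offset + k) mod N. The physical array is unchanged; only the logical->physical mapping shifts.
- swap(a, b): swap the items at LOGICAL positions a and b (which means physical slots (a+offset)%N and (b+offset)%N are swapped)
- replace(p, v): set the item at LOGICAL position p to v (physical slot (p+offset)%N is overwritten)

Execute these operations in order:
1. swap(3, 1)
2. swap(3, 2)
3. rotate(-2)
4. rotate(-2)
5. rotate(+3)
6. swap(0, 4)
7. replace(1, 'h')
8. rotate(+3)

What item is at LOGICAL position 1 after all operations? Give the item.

Answer: E

Derivation:
After op 1 (swap(3, 1)): offset=0, physical=[A,D,C,B,E], logical=[A,D,C,B,E]
After op 2 (swap(3, 2)): offset=0, physical=[A,D,B,C,E], logical=[A,D,B,C,E]
After op 3 (rotate(-2)): offset=3, physical=[A,D,B,C,E], logical=[C,E,A,D,B]
After op 4 (rotate(-2)): offset=1, physical=[A,D,B,C,E], logical=[D,B,C,E,A]
After op 5 (rotate(+3)): offset=4, physical=[A,D,B,C,E], logical=[E,A,D,B,C]
After op 6 (swap(0, 4)): offset=4, physical=[A,D,B,E,C], logical=[C,A,D,B,E]
After op 7 (replace(1, 'h')): offset=4, physical=[h,D,B,E,C], logical=[C,h,D,B,E]
After op 8 (rotate(+3)): offset=2, physical=[h,D,B,E,C], logical=[B,E,C,h,D]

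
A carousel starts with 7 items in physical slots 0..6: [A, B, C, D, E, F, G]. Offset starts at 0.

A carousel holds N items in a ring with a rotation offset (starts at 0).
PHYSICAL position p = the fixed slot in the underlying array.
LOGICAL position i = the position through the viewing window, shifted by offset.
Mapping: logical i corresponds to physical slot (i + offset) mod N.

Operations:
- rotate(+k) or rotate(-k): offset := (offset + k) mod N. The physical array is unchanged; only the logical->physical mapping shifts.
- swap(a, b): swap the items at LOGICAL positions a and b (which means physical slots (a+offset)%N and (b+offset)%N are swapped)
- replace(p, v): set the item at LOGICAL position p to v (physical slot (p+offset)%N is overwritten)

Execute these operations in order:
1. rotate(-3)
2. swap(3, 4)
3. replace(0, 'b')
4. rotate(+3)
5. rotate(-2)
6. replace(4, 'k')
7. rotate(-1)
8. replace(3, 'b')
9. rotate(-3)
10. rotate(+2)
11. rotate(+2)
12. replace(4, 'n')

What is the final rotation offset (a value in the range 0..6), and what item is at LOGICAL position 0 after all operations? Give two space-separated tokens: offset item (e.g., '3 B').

After op 1 (rotate(-3)): offset=4, physical=[A,B,C,D,E,F,G], logical=[E,F,G,A,B,C,D]
After op 2 (swap(3, 4)): offset=4, physical=[B,A,C,D,E,F,G], logical=[E,F,G,B,A,C,D]
After op 3 (replace(0, 'b')): offset=4, physical=[B,A,C,D,b,F,G], logical=[b,F,G,B,A,C,D]
After op 4 (rotate(+3)): offset=0, physical=[B,A,C,D,b,F,G], logical=[B,A,C,D,b,F,G]
After op 5 (rotate(-2)): offset=5, physical=[B,A,C,D,b,F,G], logical=[F,G,B,A,C,D,b]
After op 6 (replace(4, 'k')): offset=5, physical=[B,A,k,D,b,F,G], logical=[F,G,B,A,k,D,b]
After op 7 (rotate(-1)): offset=4, physical=[B,A,k,D,b,F,G], logical=[b,F,G,B,A,k,D]
After op 8 (replace(3, 'b')): offset=4, physical=[b,A,k,D,b,F,G], logical=[b,F,G,b,A,k,D]
After op 9 (rotate(-3)): offset=1, physical=[b,A,k,D,b,F,G], logical=[A,k,D,b,F,G,b]
After op 10 (rotate(+2)): offset=3, physical=[b,A,k,D,b,F,G], logical=[D,b,F,G,b,A,k]
After op 11 (rotate(+2)): offset=5, physical=[b,A,k,D,b,F,G], logical=[F,G,b,A,k,D,b]
After op 12 (replace(4, 'n')): offset=5, physical=[b,A,n,D,b,F,G], logical=[F,G,b,A,n,D,b]

Answer: 5 F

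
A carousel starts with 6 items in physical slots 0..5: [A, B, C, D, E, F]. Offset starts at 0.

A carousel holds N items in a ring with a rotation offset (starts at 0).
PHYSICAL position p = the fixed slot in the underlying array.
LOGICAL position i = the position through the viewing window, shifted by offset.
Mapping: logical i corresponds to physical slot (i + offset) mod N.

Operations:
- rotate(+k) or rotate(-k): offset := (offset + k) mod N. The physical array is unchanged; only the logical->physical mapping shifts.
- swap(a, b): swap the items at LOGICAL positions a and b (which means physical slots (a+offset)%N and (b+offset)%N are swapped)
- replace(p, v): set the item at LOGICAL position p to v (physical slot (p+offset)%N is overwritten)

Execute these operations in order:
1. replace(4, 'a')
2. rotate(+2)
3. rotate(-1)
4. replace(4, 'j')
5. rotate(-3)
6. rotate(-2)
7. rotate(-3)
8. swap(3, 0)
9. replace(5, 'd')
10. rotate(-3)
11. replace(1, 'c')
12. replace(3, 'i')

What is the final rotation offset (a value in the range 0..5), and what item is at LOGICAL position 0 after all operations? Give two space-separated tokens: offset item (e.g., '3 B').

Answer: 2 j

Derivation:
After op 1 (replace(4, 'a')): offset=0, physical=[A,B,C,D,a,F], logical=[A,B,C,D,a,F]
After op 2 (rotate(+2)): offset=2, physical=[A,B,C,D,a,F], logical=[C,D,a,F,A,B]
After op 3 (rotate(-1)): offset=1, physical=[A,B,C,D,a,F], logical=[B,C,D,a,F,A]
After op 4 (replace(4, 'j')): offset=1, physical=[A,B,C,D,a,j], logical=[B,C,D,a,j,A]
After op 5 (rotate(-3)): offset=4, physical=[A,B,C,D,a,j], logical=[a,j,A,B,C,D]
After op 6 (rotate(-2)): offset=2, physical=[A,B,C,D,a,j], logical=[C,D,a,j,A,B]
After op 7 (rotate(-3)): offset=5, physical=[A,B,C,D,a,j], logical=[j,A,B,C,D,a]
After op 8 (swap(3, 0)): offset=5, physical=[A,B,j,D,a,C], logical=[C,A,B,j,D,a]
After op 9 (replace(5, 'd')): offset=5, physical=[A,B,j,D,d,C], logical=[C,A,B,j,D,d]
After op 10 (rotate(-3)): offset=2, physical=[A,B,j,D,d,C], logical=[j,D,d,C,A,B]
After op 11 (replace(1, 'c')): offset=2, physical=[A,B,j,c,d,C], logical=[j,c,d,C,A,B]
After op 12 (replace(3, 'i')): offset=2, physical=[A,B,j,c,d,i], logical=[j,c,d,i,A,B]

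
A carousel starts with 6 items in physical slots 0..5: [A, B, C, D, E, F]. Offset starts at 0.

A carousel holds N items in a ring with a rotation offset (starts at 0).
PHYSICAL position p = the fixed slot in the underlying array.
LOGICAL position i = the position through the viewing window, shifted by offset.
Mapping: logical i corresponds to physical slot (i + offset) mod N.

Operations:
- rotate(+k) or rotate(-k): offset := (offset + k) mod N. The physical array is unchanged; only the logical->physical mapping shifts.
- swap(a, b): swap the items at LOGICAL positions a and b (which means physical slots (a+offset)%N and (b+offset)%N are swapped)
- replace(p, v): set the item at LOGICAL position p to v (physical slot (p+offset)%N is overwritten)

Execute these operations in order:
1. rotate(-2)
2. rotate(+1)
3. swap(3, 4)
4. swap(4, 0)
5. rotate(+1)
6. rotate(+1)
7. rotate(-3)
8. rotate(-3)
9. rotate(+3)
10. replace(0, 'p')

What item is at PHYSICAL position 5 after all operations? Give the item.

Answer: C

Derivation:
After op 1 (rotate(-2)): offset=4, physical=[A,B,C,D,E,F], logical=[E,F,A,B,C,D]
After op 2 (rotate(+1)): offset=5, physical=[A,B,C,D,E,F], logical=[F,A,B,C,D,E]
After op 3 (swap(3, 4)): offset=5, physical=[A,B,D,C,E,F], logical=[F,A,B,D,C,E]
After op 4 (swap(4, 0)): offset=5, physical=[A,B,D,F,E,C], logical=[C,A,B,D,F,E]
After op 5 (rotate(+1)): offset=0, physical=[A,B,D,F,E,C], logical=[A,B,D,F,E,C]
After op 6 (rotate(+1)): offset=1, physical=[A,B,D,F,E,C], logical=[B,D,F,E,C,A]
After op 7 (rotate(-3)): offset=4, physical=[A,B,D,F,E,C], logical=[E,C,A,B,D,F]
After op 8 (rotate(-3)): offset=1, physical=[A,B,D,F,E,C], logical=[B,D,F,E,C,A]
After op 9 (rotate(+3)): offset=4, physical=[A,B,D,F,E,C], logical=[E,C,A,B,D,F]
After op 10 (replace(0, 'p')): offset=4, physical=[A,B,D,F,p,C], logical=[p,C,A,B,D,F]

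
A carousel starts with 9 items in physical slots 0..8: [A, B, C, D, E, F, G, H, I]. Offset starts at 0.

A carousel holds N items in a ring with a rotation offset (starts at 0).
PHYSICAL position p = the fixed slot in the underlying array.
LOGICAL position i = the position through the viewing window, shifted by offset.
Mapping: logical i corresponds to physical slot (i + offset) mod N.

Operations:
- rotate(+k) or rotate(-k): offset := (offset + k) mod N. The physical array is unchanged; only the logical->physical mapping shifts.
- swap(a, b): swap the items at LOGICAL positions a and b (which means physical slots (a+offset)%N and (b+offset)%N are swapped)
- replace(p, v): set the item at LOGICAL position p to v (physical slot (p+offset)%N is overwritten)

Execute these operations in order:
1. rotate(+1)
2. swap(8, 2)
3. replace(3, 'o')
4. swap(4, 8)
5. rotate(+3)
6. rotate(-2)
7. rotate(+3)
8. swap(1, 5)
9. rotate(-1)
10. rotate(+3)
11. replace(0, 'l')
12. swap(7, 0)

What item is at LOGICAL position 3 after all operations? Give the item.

After op 1 (rotate(+1)): offset=1, physical=[A,B,C,D,E,F,G,H,I], logical=[B,C,D,E,F,G,H,I,A]
After op 2 (swap(8, 2)): offset=1, physical=[D,B,C,A,E,F,G,H,I], logical=[B,C,A,E,F,G,H,I,D]
After op 3 (replace(3, 'o')): offset=1, physical=[D,B,C,A,o,F,G,H,I], logical=[B,C,A,o,F,G,H,I,D]
After op 4 (swap(4, 8)): offset=1, physical=[F,B,C,A,o,D,G,H,I], logical=[B,C,A,o,D,G,H,I,F]
After op 5 (rotate(+3)): offset=4, physical=[F,B,C,A,o,D,G,H,I], logical=[o,D,G,H,I,F,B,C,A]
After op 6 (rotate(-2)): offset=2, physical=[F,B,C,A,o,D,G,H,I], logical=[C,A,o,D,G,H,I,F,B]
After op 7 (rotate(+3)): offset=5, physical=[F,B,C,A,o,D,G,H,I], logical=[D,G,H,I,F,B,C,A,o]
After op 8 (swap(1, 5)): offset=5, physical=[F,G,C,A,o,D,B,H,I], logical=[D,B,H,I,F,G,C,A,o]
After op 9 (rotate(-1)): offset=4, physical=[F,G,C,A,o,D,B,H,I], logical=[o,D,B,H,I,F,G,C,A]
After op 10 (rotate(+3)): offset=7, physical=[F,G,C,A,o,D,B,H,I], logical=[H,I,F,G,C,A,o,D,B]
After op 11 (replace(0, 'l')): offset=7, physical=[F,G,C,A,o,D,B,l,I], logical=[l,I,F,G,C,A,o,D,B]
After op 12 (swap(7, 0)): offset=7, physical=[F,G,C,A,o,l,B,D,I], logical=[D,I,F,G,C,A,o,l,B]

Answer: G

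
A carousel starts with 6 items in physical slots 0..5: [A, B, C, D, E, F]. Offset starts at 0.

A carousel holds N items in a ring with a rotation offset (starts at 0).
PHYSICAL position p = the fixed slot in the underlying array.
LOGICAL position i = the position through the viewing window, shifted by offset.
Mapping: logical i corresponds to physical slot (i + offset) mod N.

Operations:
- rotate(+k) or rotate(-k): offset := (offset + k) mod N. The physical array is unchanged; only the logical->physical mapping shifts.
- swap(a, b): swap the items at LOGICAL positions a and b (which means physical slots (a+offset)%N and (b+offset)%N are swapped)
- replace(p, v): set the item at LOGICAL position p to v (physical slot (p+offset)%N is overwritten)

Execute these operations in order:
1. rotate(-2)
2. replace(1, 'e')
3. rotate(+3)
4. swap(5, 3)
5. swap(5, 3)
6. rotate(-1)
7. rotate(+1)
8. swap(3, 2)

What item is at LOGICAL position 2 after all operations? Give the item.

After op 1 (rotate(-2)): offset=4, physical=[A,B,C,D,E,F], logical=[E,F,A,B,C,D]
After op 2 (replace(1, 'e')): offset=4, physical=[A,B,C,D,E,e], logical=[E,e,A,B,C,D]
After op 3 (rotate(+3)): offset=1, physical=[A,B,C,D,E,e], logical=[B,C,D,E,e,A]
After op 4 (swap(5, 3)): offset=1, physical=[E,B,C,D,A,e], logical=[B,C,D,A,e,E]
After op 5 (swap(5, 3)): offset=1, physical=[A,B,C,D,E,e], logical=[B,C,D,E,e,A]
After op 6 (rotate(-1)): offset=0, physical=[A,B,C,D,E,e], logical=[A,B,C,D,E,e]
After op 7 (rotate(+1)): offset=1, physical=[A,B,C,D,E,e], logical=[B,C,D,E,e,A]
After op 8 (swap(3, 2)): offset=1, physical=[A,B,C,E,D,e], logical=[B,C,E,D,e,A]

Answer: E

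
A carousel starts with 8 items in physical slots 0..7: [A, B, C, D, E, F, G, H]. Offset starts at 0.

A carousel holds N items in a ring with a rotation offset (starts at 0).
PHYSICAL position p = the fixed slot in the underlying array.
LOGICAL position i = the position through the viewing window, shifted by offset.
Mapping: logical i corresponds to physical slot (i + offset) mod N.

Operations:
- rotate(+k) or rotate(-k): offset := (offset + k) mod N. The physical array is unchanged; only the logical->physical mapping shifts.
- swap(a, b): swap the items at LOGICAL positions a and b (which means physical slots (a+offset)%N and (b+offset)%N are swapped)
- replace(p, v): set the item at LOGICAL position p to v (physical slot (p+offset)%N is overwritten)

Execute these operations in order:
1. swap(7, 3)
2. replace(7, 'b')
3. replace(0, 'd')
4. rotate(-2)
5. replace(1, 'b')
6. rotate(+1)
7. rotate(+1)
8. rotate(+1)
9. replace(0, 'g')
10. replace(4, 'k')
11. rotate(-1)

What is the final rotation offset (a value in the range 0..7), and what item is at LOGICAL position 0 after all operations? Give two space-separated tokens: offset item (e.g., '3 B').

After op 1 (swap(7, 3)): offset=0, physical=[A,B,C,H,E,F,G,D], logical=[A,B,C,H,E,F,G,D]
After op 2 (replace(7, 'b')): offset=0, physical=[A,B,C,H,E,F,G,b], logical=[A,B,C,H,E,F,G,b]
After op 3 (replace(0, 'd')): offset=0, physical=[d,B,C,H,E,F,G,b], logical=[d,B,C,H,E,F,G,b]
After op 4 (rotate(-2)): offset=6, physical=[d,B,C,H,E,F,G,b], logical=[G,b,d,B,C,H,E,F]
After op 5 (replace(1, 'b')): offset=6, physical=[d,B,C,H,E,F,G,b], logical=[G,b,d,B,C,H,E,F]
After op 6 (rotate(+1)): offset=7, physical=[d,B,C,H,E,F,G,b], logical=[b,d,B,C,H,E,F,G]
After op 7 (rotate(+1)): offset=0, physical=[d,B,C,H,E,F,G,b], logical=[d,B,C,H,E,F,G,b]
After op 8 (rotate(+1)): offset=1, physical=[d,B,C,H,E,F,G,b], logical=[B,C,H,E,F,G,b,d]
After op 9 (replace(0, 'g')): offset=1, physical=[d,g,C,H,E,F,G,b], logical=[g,C,H,E,F,G,b,d]
After op 10 (replace(4, 'k')): offset=1, physical=[d,g,C,H,E,k,G,b], logical=[g,C,H,E,k,G,b,d]
After op 11 (rotate(-1)): offset=0, physical=[d,g,C,H,E,k,G,b], logical=[d,g,C,H,E,k,G,b]

Answer: 0 d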